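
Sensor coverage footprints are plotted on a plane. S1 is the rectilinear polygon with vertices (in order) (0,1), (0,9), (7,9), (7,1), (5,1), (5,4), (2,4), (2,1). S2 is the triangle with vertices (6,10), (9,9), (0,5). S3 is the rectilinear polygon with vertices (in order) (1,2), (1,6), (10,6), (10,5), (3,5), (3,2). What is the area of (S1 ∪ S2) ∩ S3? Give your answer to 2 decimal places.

The region (S1 ∪ S2) ∩ S3 is the polygon with vertices (7,5), (3,5), (3,4), (2,4), (2,2), (1,2), (1,6), (7,6).
By the shoelace formula its area is 10.00.

10.00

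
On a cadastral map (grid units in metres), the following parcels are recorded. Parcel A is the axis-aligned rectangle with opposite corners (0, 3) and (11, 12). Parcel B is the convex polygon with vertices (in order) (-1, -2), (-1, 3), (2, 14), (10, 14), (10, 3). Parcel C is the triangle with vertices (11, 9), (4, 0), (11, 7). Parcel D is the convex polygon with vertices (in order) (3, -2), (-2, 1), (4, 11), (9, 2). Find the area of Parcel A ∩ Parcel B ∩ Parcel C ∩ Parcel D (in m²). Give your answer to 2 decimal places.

The intersection is the polygon with vertices (7,3), (6.333,3), (7.565,4.583), (7.929,3.929).
By the shoelace formula its area is 1.00.

1.00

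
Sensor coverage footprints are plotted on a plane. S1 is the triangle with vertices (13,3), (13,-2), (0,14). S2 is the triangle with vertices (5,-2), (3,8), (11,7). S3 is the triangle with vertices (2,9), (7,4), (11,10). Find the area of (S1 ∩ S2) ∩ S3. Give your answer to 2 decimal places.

4.98

The region (S1 ∩ S2) ∩ S3 is the polygon with vertices (7.8,7.4), (8.738,6.607), (7.507,4.761), (5.087,7.739).
By the shoelace formula its area is 4.98.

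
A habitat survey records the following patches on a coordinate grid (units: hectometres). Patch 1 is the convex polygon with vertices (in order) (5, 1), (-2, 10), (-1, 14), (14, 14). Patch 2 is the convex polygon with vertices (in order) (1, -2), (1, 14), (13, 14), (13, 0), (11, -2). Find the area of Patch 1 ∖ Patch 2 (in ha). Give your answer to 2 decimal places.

16.51

|Patch 1| = 116, |Patch 1∩Patch 2| = 99.4921.
|Patch 1 ∖ Patch 2| = |Patch 1| − |Patch 1∩Patch 2| = 116 − 99.4921 = 16.51.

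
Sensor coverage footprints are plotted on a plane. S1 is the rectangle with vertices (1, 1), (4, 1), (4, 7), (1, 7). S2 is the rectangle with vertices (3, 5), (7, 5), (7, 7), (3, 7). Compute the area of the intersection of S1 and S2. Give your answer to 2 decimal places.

|S1∩S2|: x∈[3,4], y∈[5,7] → 1·2 = 2.

2.00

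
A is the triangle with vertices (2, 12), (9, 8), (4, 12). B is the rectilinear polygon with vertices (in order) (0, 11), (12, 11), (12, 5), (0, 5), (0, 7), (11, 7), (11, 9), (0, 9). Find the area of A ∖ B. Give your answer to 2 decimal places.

|A| = 4, |A∩B| = 2.
|A ∖ B| = |A| − |A∩B| = 4 − 2 = 2.00.

2.00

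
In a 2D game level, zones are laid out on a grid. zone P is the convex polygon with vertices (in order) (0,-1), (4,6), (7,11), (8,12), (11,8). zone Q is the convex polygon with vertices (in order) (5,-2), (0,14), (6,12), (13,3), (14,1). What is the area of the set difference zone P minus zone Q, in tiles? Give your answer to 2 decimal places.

12.81

|zone P| = 38.5, |zone P∩zone Q| = 25.6888.
|zone P ∖ zone Q| = |zone P| − |zone P∩zone Q| = 38.5 − 25.6888 = 12.81.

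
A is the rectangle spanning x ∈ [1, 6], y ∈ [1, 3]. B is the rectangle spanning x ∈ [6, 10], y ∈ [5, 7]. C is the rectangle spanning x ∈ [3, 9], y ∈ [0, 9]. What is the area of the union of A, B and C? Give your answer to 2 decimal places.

60.00

By inclusion–exclusion:
Individual areas: |A| = 10, |B| = 8, |C| = 54.
|A∩B| = 0 (no overlap).
|A∩C|: x∈[3,6], y∈[1,3] → 3·2 = 6.
|B∩C|: x∈[6,9], y∈[5,7] → 3·2 = 6.
|A∩B∩C| = 0.
|A ∪ B ∪ C| = 72 − 12 + 0 = 60.00.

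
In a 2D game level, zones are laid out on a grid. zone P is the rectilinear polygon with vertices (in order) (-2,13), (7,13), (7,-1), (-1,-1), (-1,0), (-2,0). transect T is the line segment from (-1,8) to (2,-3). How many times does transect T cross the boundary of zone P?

1

The segment meets the boundary at (1.455,-1).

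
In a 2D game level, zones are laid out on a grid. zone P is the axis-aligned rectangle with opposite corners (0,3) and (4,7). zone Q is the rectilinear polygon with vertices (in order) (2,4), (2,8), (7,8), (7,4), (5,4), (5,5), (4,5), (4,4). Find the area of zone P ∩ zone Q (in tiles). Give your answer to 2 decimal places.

The intersection is the polygon with vertices (4,4), (2,4), (2,7), (4,7), (4,5).
By the shoelace formula its area is 6.00.

6.00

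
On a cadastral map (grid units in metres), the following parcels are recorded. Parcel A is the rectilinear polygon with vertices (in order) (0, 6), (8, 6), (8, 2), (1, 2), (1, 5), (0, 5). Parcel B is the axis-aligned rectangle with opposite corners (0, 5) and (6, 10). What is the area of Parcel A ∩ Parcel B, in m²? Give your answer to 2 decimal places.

6.00

The intersection is the polygon with vertices (6,6), (6,5), (1,5), (0,5), (0,6).
By the shoelace formula its area is 6.00.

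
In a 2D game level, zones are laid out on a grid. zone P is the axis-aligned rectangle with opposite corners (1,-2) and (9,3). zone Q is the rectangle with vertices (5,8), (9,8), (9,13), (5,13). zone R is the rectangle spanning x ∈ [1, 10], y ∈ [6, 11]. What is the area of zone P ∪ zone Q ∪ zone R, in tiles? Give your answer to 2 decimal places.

By inclusion–exclusion:
Individual areas: |zone P| = 40, |zone Q| = 20, |zone R| = 45.
|zone P∩zone Q| = 0 (no overlap).
|zone P∩zone R| = 0 (no overlap).
|zone Q∩zone R|: x∈[5,9], y∈[8,11] → 4·3 = 12.
|zone P∩zone Q∩zone R| = 0.
|zone P ∪ zone Q ∪ zone R| = 105 − 12 + 0 = 93.00.

93.00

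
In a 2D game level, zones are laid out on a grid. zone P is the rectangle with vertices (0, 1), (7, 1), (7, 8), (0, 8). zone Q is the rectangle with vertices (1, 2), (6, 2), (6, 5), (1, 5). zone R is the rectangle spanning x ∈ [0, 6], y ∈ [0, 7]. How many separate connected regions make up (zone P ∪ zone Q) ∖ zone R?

1

(zone P ∪ zone Q) ∖ zone R is a single connected region.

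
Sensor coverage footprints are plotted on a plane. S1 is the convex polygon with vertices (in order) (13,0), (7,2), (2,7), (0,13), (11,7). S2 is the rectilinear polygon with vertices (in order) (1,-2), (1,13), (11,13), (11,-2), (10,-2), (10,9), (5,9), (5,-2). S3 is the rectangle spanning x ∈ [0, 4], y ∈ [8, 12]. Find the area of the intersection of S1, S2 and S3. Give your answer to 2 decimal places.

The intersection is the polygon with vertices (1,10), (1,12), (1.833,12), (4,10.818), (4,8), (1.667,8).
By the shoelace formula its area is 10.05.

10.05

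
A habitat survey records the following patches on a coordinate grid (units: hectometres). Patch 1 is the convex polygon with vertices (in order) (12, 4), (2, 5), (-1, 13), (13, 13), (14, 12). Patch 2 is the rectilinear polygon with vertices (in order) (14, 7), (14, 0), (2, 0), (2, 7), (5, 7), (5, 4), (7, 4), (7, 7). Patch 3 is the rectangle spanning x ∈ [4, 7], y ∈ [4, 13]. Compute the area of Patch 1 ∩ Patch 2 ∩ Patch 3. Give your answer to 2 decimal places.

2.25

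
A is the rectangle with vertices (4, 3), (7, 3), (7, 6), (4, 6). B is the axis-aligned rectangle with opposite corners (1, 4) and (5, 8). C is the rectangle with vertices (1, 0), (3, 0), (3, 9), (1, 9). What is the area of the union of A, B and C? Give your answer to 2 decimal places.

By inclusion–exclusion:
Individual areas: |A| = 9, |B| = 16, |C| = 18.
|A∩B|: x∈[4,5], y∈[4,6] → 1·2 = 2.
|A∩C| = 0 (no overlap).
|B∩C|: x∈[1,3], y∈[4,8] → 2·4 = 8.
|A∩B∩C| = 0.
|A ∪ B ∪ C| = 43 − 10 + 0 = 33.00.

33.00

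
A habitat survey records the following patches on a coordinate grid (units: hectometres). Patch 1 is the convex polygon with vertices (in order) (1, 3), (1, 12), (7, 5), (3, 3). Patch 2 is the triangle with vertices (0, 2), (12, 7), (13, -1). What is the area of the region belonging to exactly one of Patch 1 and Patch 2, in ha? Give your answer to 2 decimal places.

78.60

|Patch 1| = 29, |Patch 2| = 50.5, |Patch 1∩Patch 2| = 0.45.
|Patch 1 △ Patch 2| = |Patch 1| + |Patch 2| − 2·|Patch 1∩Patch 2| = 29 + 50.5 − 0.9 = 78.60.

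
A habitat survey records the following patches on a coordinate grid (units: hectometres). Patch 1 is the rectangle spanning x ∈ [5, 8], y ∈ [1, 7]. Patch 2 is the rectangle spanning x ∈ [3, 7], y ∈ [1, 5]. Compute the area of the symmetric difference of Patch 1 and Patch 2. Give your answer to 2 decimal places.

18.00

|Patch 1∩Patch 2|: x∈[5,7], y∈[1,5] → 2·4 = 8.
|Patch 1 △ Patch 2| = |Patch 1| + |Patch 2| − 2·|Patch 1∩Patch 2| = 18 + 16 − 16 = 18.00.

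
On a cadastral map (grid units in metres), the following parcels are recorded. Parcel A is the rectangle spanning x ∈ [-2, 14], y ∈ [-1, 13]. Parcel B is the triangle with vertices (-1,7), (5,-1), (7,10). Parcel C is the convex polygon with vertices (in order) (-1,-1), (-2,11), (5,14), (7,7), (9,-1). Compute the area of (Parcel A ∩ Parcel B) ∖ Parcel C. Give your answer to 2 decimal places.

0.66

|Parcel A ∩ Parcel B| = 41.
|(Parcel A ∩ Parcel B) ∩ Parcel C| = 40.3387.
|(Parcel A ∩ Parcel B) ∖ Parcel C| = 41 − 40.3387 = 0.66.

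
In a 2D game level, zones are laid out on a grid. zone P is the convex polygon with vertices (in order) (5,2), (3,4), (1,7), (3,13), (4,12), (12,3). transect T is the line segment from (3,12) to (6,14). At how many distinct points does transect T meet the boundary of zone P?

The segment meets the boundary at (3.6,12.4).

1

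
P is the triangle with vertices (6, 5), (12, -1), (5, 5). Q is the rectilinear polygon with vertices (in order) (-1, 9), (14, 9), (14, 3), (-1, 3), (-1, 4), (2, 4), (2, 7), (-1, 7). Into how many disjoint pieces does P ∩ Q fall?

1

P ∩ Q is a single connected region.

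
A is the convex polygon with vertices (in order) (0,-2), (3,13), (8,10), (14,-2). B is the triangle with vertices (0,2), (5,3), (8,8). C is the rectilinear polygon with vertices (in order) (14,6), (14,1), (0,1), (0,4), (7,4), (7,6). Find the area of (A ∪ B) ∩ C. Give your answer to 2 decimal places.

39.77

|A ∪ B| = 126.2157.
|(A ∪ B) ∩ C| = 39.77.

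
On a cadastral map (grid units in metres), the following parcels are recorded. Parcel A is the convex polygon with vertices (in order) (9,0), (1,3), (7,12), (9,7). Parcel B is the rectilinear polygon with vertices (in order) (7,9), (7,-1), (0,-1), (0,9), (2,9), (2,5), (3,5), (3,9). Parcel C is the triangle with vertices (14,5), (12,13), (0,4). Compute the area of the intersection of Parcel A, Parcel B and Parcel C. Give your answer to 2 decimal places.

14.27

The intersection is the polygon with vertices (2.333,5), (3,5), (3,6), (3.333,6.5), (6.667,9), (7,9), (7,4.5), (1.75,4.125).
By the shoelace formula its area is 14.27.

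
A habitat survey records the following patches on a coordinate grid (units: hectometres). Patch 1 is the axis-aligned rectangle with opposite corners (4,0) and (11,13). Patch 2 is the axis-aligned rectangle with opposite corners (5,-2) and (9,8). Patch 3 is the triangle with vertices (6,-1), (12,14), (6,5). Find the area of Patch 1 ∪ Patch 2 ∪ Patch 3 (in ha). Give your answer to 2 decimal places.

By inclusion–exclusion:
Individual areas: |Patch 1| = 91, |Patch 2| = 40, |Patch 3| = 18.
|Patch 1∩Patch 2|: x∈[5,9], y∈[0,8] → 4·8 = 32.
|Patch 1∩Patch 3| = 17.3.
|Patch 2∩Patch 3| = 12.75.
|Patch 1∩Patch 2∩Patch 3| = 12.55.
|Patch 1 ∪ Patch 2 ∪ Patch 3| = 149 − 62.05 + 12.55 = 99.50.

99.50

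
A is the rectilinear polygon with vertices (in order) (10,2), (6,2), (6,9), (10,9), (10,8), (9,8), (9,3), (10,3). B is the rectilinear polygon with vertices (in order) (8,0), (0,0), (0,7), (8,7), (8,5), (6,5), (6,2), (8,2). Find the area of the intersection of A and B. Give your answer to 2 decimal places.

4.00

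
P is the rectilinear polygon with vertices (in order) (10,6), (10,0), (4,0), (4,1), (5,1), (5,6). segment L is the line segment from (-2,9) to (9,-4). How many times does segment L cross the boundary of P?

The segment meets the boundary at (4.769,1), (5.615,0).

2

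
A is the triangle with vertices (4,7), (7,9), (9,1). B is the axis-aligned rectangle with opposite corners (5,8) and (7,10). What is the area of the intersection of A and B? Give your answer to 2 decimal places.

The intersection is the polygon with vertices (7,9), (7,8), (5.5,8).
By the shoelace formula its area is 0.75.

0.75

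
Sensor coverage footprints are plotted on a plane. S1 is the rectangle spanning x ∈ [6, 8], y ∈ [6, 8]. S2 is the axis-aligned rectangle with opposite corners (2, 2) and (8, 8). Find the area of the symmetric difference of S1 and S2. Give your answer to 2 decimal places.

|S1∩S2|: x∈[6,8], y∈[6,8] → 2·2 = 4.
|S1 △ S2| = |S1| + |S2| − 2·|S1∩S2| = 4 + 36 − 8 = 32.00.

32.00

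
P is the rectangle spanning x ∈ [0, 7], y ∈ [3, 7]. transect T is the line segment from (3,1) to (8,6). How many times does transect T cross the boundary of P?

2

The segment meets the boundary at (7,5), (5,3).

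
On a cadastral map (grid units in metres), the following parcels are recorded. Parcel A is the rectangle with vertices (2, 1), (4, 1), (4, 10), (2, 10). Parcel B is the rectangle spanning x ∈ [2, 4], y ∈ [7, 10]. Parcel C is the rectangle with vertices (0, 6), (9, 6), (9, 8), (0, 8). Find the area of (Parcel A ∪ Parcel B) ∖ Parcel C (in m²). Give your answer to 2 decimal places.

|Parcel A ∪ Parcel B| = 18.
|(Parcel A ∪ Parcel B) ∩ Parcel C| = 4.
|(Parcel A ∪ Parcel B) ∖ Parcel C| = 18 − 4 = 14.00.

14.00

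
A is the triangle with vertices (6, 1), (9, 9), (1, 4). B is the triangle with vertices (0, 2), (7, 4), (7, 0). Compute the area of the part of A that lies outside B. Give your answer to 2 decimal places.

18.82

|A| = 24.5, |A∩B| = 5.6828.
|A ∖ B| = |A| − |A∩B| = 24.5 − 5.6828 = 18.82.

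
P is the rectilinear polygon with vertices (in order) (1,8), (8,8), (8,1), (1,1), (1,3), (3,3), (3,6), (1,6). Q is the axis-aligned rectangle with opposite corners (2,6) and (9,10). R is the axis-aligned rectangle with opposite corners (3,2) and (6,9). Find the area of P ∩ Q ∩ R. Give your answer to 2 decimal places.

The intersection is the polygon with vertices (3,6), (3,8), (6,8), (6,6).
By the shoelace formula its area is 6.00.

6.00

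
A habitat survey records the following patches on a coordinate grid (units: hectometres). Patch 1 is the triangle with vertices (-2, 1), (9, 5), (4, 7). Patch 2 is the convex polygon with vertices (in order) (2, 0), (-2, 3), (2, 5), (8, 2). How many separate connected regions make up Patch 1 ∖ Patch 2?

Patch 1 ∖ Patch 2 splits into 2 disjoint pieces (area 0.6531, area 12.1579).

2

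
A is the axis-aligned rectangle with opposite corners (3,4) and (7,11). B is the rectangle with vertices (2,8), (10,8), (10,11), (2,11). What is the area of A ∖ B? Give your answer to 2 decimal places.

|A∩B|: x∈[3,7], y∈[8,11] → 4·3 = 12.
|A| = 28.
|A ∖ B| = |A| − |A∩B| = 28 − 12 = 16.00.

16.00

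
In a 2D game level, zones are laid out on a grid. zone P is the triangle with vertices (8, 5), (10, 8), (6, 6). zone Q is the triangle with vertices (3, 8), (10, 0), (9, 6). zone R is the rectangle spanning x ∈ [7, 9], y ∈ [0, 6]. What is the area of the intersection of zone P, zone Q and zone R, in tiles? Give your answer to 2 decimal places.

1.08

The intersection is the polygon with vertices (7,5.5), (7,6), (8.667,6), (8,5).
By the shoelace formula its area is 1.08.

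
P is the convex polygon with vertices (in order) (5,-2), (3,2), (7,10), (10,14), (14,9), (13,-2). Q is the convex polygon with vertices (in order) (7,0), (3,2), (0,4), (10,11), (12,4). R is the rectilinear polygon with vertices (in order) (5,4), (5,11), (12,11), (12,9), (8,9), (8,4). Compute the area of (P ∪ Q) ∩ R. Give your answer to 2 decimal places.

23.49

|P ∪ Q| = 131.1154.
|(P ∪ Q) ∩ R| = 23.49.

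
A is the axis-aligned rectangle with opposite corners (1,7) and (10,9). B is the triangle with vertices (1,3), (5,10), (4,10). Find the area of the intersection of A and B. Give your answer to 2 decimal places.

The intersection is the polygon with vertices (4.429,9), (3.286,7), (2.714,7), (3.571,9).
By the shoelace formula its area is 1.43.

1.43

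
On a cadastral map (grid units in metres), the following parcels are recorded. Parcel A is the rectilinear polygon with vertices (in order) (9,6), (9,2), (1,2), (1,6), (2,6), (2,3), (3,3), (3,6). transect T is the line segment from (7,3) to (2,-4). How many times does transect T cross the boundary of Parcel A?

1

The segment meets the boundary at (6.286,2).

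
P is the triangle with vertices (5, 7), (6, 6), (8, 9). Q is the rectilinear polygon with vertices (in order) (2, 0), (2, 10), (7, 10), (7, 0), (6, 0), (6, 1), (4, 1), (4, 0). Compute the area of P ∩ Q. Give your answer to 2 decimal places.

The intersection is the polygon with vertices (6,6), (5,7), (7,8.333), (7,7.5).
By the shoelace formula its area is 2.08.

2.08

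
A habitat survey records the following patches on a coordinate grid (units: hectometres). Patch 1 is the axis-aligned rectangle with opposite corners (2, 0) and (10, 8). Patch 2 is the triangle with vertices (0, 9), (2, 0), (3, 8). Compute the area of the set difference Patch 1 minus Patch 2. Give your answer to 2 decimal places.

|Patch 1| = 64, |Patch 1∩Patch 2| = 4.
|Patch 1 ∖ Patch 2| = |Patch 1| − |Patch 1∩Patch 2| = 64 − 4 = 60.00.

60.00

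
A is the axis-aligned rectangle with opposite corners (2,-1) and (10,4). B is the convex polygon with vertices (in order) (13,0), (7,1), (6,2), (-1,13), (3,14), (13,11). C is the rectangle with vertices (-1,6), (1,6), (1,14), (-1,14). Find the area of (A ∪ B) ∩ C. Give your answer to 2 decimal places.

The region (A ∪ B) ∩ C is the polygon with vertices (-1,13), (1,13.5), (1,9.857).
By the shoelace formula its area is 3.64.

3.64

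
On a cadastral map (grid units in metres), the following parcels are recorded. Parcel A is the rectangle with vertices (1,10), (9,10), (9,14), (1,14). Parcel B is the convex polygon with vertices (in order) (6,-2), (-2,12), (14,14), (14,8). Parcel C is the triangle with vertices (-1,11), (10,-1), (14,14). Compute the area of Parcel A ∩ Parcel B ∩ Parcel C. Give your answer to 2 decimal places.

The intersection is the polygon with vertices (1,10), (1,11.4), (9,13), (9,10).
By the shoelace formula its area is 17.60.

17.60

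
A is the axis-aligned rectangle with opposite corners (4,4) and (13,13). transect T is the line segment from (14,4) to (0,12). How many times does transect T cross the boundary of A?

The segment meets the boundary at (4,9.714), (13,4.571).

2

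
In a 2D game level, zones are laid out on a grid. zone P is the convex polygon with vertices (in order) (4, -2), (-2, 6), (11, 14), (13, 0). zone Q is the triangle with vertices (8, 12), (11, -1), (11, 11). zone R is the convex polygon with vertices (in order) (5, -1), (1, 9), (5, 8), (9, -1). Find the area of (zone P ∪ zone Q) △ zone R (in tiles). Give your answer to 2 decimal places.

106.20

|zone P ∪ zone Q| = 141.0339.
|(zone P ∪ zone Q) ∩ zone R| = 35.4192.
|(zone P ∪ zone Q) △ zone R| = 141.0339 + 36 − 70.8383 = 106.20.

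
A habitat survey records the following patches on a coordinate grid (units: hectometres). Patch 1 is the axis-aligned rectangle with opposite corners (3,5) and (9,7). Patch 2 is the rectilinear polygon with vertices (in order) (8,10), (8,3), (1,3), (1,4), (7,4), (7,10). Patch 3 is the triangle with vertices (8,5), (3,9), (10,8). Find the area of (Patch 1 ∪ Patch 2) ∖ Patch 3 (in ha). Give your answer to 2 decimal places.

17.89

|Patch 1 ∪ Patch 2| = 23.
|(Patch 1 ∪ Patch 2) ∩ Patch 3| = 5.1071.
|(Patch 1 ∪ Patch 2) ∖ Patch 3| = 23 − 5.1071 = 17.89.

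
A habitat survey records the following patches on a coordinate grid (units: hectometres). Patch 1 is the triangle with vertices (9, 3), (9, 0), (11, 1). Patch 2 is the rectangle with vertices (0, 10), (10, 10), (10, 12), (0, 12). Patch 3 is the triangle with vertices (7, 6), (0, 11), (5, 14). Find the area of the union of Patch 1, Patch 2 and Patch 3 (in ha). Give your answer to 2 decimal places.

36.03

By inclusion–exclusion:
Individual areas: |Patch 1| = 3, |Patch 2| = 20, |Patch 3| = 23.
|Patch 1∩Patch 2| = 0.
|Patch 1∩Patch 3| = 0.
|Patch 2∩Patch 3| = 9.9667.
|Patch 1∩Patch 2∩Patch 3| = 0.
|Patch 1 ∪ Patch 2 ∪ Patch 3| = 46 − 9.9667 + 0 = 36.03.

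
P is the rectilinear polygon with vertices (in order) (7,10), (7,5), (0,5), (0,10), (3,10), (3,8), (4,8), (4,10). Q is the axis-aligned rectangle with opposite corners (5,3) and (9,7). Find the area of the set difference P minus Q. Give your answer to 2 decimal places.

|P| = 33, |P∩Q| = 4.
|P ∖ Q| = |P| − |P∩Q| = 33 − 4 = 29.00.

29.00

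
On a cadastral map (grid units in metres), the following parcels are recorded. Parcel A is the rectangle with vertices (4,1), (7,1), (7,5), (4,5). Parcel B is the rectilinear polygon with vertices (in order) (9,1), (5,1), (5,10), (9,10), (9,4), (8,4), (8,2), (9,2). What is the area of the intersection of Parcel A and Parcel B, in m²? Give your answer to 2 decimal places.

The intersection is the polygon with vertices (7,5), (7,1), (5,1), (5,5).
By the shoelace formula its area is 8.00.

8.00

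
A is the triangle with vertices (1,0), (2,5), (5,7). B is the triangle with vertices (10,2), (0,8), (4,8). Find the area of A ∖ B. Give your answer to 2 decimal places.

5.77

|A| = 6.5, |A∩B| = 0.7279.
|A ∖ B| = |A| − |A∩B| = 6.5 − 0.7279 = 5.77.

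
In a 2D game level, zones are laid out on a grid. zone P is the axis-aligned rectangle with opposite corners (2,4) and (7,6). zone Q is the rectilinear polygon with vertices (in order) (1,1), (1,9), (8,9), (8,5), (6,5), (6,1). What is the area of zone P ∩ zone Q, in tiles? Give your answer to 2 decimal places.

The intersection is the polygon with vertices (2,4), (2,6), (7,6), (7,5), (6,5), (6,4).
By the shoelace formula its area is 9.00.

9.00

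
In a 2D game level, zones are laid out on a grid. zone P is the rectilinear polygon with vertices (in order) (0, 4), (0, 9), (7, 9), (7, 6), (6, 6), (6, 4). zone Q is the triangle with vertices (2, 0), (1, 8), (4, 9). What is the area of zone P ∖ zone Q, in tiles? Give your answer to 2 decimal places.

|zone P| = 33, |zone P∩zone Q| = 9.7222.
|zone P ∖ zone Q| = |zone P| − |zone P∩zone Q| = 33 − 9.7222 = 23.28.

23.28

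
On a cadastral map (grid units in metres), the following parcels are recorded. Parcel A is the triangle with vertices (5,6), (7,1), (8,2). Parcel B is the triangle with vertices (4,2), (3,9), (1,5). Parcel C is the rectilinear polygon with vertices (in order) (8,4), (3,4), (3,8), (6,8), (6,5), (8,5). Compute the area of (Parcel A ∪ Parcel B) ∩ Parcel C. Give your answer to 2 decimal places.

2.41

|Parcel A ∪ Parcel B| = 12.5.
|(Parcel A ∪ Parcel B) ∩ Parcel C| = 2.41.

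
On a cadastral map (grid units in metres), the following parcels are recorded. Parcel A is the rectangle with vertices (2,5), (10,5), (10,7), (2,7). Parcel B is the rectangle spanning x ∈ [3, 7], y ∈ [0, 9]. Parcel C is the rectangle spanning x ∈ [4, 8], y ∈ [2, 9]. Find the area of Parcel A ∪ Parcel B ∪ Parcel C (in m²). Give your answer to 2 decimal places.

By inclusion–exclusion:
Individual areas: |Parcel A| = 16, |Parcel B| = 36, |Parcel C| = 28.
|Parcel A∩Parcel B|: x∈[3,7], y∈[5,7] → 4·2 = 8.
|Parcel A∩Parcel C|: x∈[4,8], y∈[5,7] → 4·2 = 8.
|Parcel B∩Parcel C|: x∈[4,7], y∈[2,9] → 3·7 = 21.
|Parcel A∩Parcel B∩Parcel C| = 6.
|Parcel A ∪ Parcel B ∪ Parcel C| = 80 − 37 + 6 = 49.00.

49.00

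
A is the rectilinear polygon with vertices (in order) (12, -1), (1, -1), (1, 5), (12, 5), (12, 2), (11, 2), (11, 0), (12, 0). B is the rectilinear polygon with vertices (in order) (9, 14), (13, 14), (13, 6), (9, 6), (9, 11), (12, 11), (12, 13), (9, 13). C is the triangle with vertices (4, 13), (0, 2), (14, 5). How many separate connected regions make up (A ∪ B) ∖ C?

(A ∪ B) ∖ C splits into 3 disjoint pieces (area 46.3214, area 0.0114, area 20.375).

3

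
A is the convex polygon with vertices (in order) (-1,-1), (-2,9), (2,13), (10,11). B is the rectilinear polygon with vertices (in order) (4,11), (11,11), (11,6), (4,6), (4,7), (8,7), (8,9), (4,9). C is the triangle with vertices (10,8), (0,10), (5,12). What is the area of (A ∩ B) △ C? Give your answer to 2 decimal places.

13.38

|A ∩ B| = 12.0568.
|(A ∩ B) ∩ C| = 6.8366.
|(A ∩ B) △ C| = 12.0568 + 15 − 13.6733 = 13.38.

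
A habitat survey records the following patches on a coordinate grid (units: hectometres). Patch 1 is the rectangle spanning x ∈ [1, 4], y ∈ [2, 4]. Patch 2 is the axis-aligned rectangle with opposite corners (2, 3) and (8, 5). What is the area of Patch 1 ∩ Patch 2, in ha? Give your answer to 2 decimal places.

2.00

|Patch 1∩Patch 2|: x∈[2,4], y∈[3,4] → 2·1 = 2.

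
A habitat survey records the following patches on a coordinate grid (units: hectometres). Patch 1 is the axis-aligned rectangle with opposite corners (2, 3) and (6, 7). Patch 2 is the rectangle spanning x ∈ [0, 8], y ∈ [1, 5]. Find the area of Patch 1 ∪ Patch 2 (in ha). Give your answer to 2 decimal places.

40.00

By inclusion–exclusion:
Individual areas: |Patch 1| = 16, |Patch 2| = 32.
|Patch 1∩Patch 2|: x∈[2,6], y∈[3,5] → 4·2 = 8.
|Patch 1 ∪ Patch 2| = 48 − 8 = 40.00.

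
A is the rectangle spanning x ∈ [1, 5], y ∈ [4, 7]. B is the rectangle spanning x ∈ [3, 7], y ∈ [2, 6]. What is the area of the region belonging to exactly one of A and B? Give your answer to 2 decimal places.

|A∩B|: x∈[3,5], y∈[4,6] → 2·2 = 4.
|A △ B| = |A| + |B| − 2·|A∩B| = 12 + 16 − 8 = 20.00.

20.00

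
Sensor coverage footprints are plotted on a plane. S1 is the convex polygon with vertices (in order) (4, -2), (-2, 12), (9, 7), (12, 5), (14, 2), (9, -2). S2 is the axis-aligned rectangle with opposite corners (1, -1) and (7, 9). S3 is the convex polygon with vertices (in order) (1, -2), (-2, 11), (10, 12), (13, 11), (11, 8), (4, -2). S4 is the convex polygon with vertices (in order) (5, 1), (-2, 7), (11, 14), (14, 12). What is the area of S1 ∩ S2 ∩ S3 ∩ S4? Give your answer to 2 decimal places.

The intersection is the polygon with vertices (4.6,9), (7,7.909), (7,3.444), (5,1), (1.387,4.097), (1,5), (1,8.615), (1.714,9).
By the shoelace formula its area is 37.14.

37.14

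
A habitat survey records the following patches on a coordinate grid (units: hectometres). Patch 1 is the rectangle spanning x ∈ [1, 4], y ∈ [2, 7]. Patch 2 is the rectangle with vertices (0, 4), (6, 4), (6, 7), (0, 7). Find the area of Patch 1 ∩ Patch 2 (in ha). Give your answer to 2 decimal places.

9.00

|Patch 1∩Patch 2|: x∈[1,4], y∈[4,7] → 3·3 = 9.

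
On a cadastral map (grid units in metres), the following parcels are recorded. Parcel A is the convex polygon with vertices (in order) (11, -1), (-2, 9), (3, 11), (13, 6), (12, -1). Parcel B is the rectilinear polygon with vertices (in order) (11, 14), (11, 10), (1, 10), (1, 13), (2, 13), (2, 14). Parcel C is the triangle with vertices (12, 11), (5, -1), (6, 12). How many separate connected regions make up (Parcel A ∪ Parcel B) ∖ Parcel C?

(Parcel A ∪ Parcel B) ∖ Parcel C splits into 2 disjoint pieces (area 59.2836, area 31.6199).

2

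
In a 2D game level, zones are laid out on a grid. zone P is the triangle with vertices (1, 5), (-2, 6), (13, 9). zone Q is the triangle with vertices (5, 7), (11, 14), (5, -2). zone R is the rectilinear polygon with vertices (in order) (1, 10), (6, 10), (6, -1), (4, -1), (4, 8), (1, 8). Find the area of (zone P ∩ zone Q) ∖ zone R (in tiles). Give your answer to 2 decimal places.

2.03

|zone P ∩ zone Q| = 2.9471.
|(zone P ∩ zone Q) ∩ zone R| = 0.9172.
|(zone P ∩ zone Q) ∖ zone R| = 2.9471 − 0.9172 = 2.03.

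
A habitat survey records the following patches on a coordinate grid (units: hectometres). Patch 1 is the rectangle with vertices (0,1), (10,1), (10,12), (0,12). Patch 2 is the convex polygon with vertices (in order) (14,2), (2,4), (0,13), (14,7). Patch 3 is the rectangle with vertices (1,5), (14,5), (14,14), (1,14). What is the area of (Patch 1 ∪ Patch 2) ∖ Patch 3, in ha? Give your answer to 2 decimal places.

58.34

|Patch 1 ∪ Patch 2| = 133.1508.
|(Patch 1 ∪ Patch 2) ∩ Patch 3| = 74.8095.
|(Patch 1 ∪ Patch 2) ∖ Patch 3| = 133.1508 − 74.8095 = 58.34.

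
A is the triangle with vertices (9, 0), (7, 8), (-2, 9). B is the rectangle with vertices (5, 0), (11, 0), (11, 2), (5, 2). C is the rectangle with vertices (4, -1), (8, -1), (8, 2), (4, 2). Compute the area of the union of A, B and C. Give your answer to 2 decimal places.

51.06

By inclusion–exclusion:
Individual areas: |A| = 35, |B| = 12, |C| = 12.
|A∩B| = 1.9444.
|A∩C| = 0.8535.
|B∩C|: x∈[5,8], y∈[0,2] → 3·2 = 6.
|A∩B∩C| = 0.8535.
|A ∪ B ∪ C| = 59 − 8.798 + 0.8535 = 51.06.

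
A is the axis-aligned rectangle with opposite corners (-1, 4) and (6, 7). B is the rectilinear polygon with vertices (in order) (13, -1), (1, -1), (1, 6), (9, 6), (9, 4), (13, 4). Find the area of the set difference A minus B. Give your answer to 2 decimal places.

|A| = 21, |A∩B| = 10.
|A ∖ B| = |A| − |A∩B| = 21 − 10 = 11.00.

11.00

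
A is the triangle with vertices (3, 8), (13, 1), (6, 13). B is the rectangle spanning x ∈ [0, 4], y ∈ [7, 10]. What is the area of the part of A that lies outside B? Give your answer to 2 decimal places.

34.32

|A| = 35.5, |A∩B| = 1.1833.
|A ∖ B| = |A| − |A∩B| = 35.5 − 1.1833 = 34.32.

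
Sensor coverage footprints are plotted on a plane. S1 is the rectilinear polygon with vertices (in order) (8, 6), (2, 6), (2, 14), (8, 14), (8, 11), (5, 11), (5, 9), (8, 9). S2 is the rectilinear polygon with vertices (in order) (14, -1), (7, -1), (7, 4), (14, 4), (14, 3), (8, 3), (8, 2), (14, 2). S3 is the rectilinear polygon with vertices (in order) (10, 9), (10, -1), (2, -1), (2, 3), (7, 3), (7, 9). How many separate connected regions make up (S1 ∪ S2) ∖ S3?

(S1 ∪ S2) ∖ S3 splits into 3 disjoint pieces (area 39, area 12, area 4).

3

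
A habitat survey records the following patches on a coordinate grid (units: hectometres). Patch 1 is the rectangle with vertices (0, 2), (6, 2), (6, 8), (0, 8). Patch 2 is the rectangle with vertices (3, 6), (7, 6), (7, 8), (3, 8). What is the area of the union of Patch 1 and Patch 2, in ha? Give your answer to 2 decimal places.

38.00

By inclusion–exclusion:
Individual areas: |Patch 1| = 36, |Patch 2| = 8.
|Patch 1∩Patch 2|: x∈[3,6], y∈[6,8] → 3·2 = 6.
|Patch 1 ∪ Patch 2| = 44 − 6 = 38.00.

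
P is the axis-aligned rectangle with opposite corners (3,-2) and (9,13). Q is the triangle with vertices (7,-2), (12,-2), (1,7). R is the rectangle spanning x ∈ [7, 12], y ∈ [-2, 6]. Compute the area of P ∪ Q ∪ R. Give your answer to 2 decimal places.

115.36

By inclusion–exclusion:
Individual areas: |P| = 90, |Q| = 22.5, |R| = 40.
|P∩Q| = 17.4545.
|P∩R|: x∈[7,9], y∈[-2,6] → 2·8 = 16.
|Q∩R| = 10.2273.
|P∩Q∩R| = 6.5455.
|P ∪ Q ∪ R| = 152.5 − 43.6818 + 6.5455 = 115.36.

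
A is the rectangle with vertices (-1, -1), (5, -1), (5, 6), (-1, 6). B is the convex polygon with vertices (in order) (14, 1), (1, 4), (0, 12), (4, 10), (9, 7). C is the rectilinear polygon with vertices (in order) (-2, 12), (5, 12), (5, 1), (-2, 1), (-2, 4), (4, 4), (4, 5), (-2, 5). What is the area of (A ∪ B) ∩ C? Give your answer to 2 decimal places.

46.45

|A ∪ B| = 97.9038.
|(A ∪ B) ∩ C| = 46.45.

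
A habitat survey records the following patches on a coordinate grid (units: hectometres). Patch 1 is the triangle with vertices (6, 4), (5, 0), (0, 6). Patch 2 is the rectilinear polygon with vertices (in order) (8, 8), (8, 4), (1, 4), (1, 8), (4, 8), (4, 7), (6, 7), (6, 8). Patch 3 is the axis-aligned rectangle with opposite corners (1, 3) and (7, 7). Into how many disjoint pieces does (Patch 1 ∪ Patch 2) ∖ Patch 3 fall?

4

(Patch 1 ∪ Patch 2) ∖ Patch 3 splits into 4 disjoint pieces (area 4.875, area 0.4333, area 3, area 5).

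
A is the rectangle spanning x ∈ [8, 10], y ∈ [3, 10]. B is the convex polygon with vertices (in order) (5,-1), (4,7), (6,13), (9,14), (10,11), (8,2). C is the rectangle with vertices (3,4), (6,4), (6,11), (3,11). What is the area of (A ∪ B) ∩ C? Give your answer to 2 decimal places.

10.77

The region (A ∪ B) ∩ C is the polygon with vertices (4,7), (5.333,11), (6,11), (6,4), (4.375,4).
By the shoelace formula its area is 10.77.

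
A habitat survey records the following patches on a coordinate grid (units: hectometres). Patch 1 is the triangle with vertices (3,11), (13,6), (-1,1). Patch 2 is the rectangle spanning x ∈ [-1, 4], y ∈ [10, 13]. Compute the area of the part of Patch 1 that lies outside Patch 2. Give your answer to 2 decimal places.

|Patch 1| = 60, |Patch 1∩Patch 2| = 0.95.
|Patch 1 ∖ Patch 2| = |Patch 1| − |Patch 1∩Patch 2| = 60 − 0.95 = 59.05.

59.05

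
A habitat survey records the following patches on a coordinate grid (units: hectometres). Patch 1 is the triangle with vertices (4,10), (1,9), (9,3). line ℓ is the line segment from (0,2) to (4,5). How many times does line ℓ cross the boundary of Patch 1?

0

The segment lies entirely outside Patch 1 and never meets its boundary.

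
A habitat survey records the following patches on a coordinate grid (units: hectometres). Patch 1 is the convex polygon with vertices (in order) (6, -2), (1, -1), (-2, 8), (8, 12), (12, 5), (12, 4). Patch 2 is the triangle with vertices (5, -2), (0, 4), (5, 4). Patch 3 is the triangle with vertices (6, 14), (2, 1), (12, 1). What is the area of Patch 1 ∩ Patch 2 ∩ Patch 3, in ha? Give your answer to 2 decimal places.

The intersection is the polygon with vertices (2.135,1.438), (2.923,4), (5,4), (5,1), (2.5,1).
By the shoelace formula its area is 7.51.

7.51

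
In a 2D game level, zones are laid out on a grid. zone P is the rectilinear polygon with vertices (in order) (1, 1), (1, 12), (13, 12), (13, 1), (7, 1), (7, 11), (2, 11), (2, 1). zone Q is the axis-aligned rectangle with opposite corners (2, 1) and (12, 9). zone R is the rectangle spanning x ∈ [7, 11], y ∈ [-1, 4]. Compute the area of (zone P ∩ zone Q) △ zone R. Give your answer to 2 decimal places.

36.00

|zone P ∩ zone Q| = 40.
|(zone P ∩ zone Q) ∩ zone R| = 12.
|(zone P ∩ zone Q) △ zone R| = 40 + 20 − 24 = 36.00.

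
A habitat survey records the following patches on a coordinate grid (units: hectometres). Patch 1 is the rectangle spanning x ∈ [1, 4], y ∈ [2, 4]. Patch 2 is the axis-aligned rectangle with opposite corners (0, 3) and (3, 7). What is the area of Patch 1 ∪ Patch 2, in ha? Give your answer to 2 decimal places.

16.00

By inclusion–exclusion:
Individual areas: |Patch 1| = 6, |Patch 2| = 12.
|Patch 1∩Patch 2|: x∈[1,3], y∈[3,4] → 2·1 = 2.
|Patch 1 ∪ Patch 2| = 18 − 2 = 16.00.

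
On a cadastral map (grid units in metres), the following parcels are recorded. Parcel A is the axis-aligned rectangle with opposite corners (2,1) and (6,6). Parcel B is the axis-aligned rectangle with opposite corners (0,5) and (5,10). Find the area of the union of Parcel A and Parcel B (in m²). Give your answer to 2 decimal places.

42.00

By inclusion–exclusion:
Individual areas: |Parcel A| = 20, |Parcel B| = 25.
|Parcel A∩Parcel B|: x∈[2,5], y∈[5,6] → 3·1 = 3.
|Parcel A ∪ Parcel B| = 45 − 3 = 42.00.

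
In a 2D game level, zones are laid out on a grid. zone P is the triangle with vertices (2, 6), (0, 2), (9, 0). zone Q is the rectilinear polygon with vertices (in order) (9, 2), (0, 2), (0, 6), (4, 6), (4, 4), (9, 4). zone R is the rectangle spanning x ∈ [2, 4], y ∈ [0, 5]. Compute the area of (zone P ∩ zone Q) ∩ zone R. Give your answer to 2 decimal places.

5.70

The region (zone P ∩ zone Q) ∩ zone R is the polygon with vertices (4,4.286), (4,4), (4,2), (2,2), (2,5), (3.167,5).
By the shoelace formula its area is 5.70.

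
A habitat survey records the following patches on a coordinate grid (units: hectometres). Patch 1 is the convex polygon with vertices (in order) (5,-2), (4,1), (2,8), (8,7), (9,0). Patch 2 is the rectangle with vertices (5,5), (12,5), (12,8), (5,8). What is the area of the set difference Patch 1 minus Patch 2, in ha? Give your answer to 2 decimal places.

36.96

|Patch 1| = 44, |Patch 1∩Patch 2| = 7.0357.
|Patch 1 ∖ Patch 2| = |Patch 1| − |Patch 1∩Patch 2| = 44 − 7.0357 = 36.96.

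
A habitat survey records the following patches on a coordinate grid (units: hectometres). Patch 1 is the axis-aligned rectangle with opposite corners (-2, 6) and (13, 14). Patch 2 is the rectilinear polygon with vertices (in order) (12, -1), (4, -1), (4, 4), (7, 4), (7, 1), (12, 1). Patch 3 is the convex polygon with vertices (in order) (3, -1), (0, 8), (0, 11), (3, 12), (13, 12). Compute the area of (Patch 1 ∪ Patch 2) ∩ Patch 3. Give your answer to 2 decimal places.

67.25

|Patch 1 ∪ Patch 2| = 145.
|(Patch 1 ∪ Patch 2) ∩ Patch 3| = 67.25.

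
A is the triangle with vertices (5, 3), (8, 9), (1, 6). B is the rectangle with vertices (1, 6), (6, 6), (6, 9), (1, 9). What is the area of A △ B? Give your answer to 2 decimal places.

20.79

|A| = 16.5, |B| = 15, |A∩B| = 5.3571.
|A △ B| = |A| + |B| − 2·|A∩B| = 16.5 + 15 − 10.7143 = 20.79.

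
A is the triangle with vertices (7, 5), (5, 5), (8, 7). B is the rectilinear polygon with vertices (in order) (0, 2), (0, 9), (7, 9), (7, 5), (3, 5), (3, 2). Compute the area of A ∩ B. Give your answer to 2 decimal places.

The intersection is the polygon with vertices (5,5), (7,6.333), (7,5).
By the shoelace formula its area is 1.33.

1.33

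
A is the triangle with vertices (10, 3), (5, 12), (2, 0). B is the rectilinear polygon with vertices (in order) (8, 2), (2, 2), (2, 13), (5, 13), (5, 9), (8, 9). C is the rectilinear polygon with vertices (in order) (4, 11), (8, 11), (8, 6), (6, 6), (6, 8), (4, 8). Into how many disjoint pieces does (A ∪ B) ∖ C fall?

(A ∪ B) ∖ C is a single connected region.

1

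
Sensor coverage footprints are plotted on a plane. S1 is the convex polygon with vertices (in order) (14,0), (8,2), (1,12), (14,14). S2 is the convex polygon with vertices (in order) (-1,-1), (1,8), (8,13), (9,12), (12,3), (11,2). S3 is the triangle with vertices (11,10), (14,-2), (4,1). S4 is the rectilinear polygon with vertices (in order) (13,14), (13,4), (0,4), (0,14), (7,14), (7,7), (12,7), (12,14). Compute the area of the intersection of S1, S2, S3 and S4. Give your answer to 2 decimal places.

The intersection is the polygon with vertices (8.667,7), (10.667,7), (11.667,4), (6.6,4), (6.474,4.181).
By the shoelace formula its area is 10.98.

10.98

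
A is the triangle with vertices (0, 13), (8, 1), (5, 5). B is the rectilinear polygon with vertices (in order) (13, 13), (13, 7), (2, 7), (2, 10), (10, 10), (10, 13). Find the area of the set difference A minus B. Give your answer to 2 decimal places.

1.45

|A| = 2, |A∩B| = 0.55.
|A ∖ B| = |A| − |A∩B| = 2 − 0.55 = 1.45.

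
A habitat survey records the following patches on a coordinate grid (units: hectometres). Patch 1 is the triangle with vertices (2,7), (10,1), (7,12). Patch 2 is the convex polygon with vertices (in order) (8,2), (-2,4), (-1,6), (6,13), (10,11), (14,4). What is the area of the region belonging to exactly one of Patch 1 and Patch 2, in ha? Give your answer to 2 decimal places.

68.37

|Patch 1| = 35, |Patch 2| = 101.5, |Patch 1∩Patch 2| = 34.0652.
|Patch 1 △ Patch 2| = |Patch 1| + |Patch 2| − 2·|Patch 1∩Patch 2| = 35 + 101.5 − 68.1303 = 68.37.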